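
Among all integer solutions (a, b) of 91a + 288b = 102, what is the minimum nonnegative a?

gcd(288, 91) = 1.
1 divides 102, so solutions exist.
By Bézout, 91*(19) + 288*(-6) = 1.
Scale by 102/1 = 102: (a₀, b₀) = (1938, -612).
General solution: a = 1938 + 288t, b = -612 - 91t for integer t.
a ≥ 0: smallest is 1938 mod 288 = 210 (at t = -6), with b = -66.

210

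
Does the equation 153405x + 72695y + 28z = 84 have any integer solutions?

gcd(153405, 72695):
  153405 = 2*72695 + 8015
  72695 = 9*8015 + 560
  8015 = 14*560 + 175
  560 = 3*175 + 35
  175 = 5*35
so gcd(153405, 72695) = 35.
gcd(35, 28) = 7.
7 divides 84, so integer solutions exist.

yes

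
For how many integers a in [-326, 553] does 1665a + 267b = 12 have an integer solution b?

gcd(1665, 267):
  1665 = 6*267 + 63
  267 = 4*63 + 15
  63 = 4*15 + 3
  15 = 5*3
so gcd(1665, 267) = 3.
Back-substitute for Bézout coefficients:
  3 = 63 - 4*15
  ... = 1665*(17) + 267*(-106)
Scale by 4: particular solution (68, -424); reduce a mod 89: (68, -424).
General solution: a = 68 + 89t, b = -424 - 555t for integer t.
-326 ≤ 68 + 89t ≤ 553 gives t ∈ [-4, 5], which is 10 values.

10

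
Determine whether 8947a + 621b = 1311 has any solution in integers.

yes

gcd(8947, 621) = 23  (8947 = 14*621 + 253, 621 = 2*253 + 115, 253 = 2*115 + 23, 115 = 5*23).
23 divides 1311, so integer solutions exist.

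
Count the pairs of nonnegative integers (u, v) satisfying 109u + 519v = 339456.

6

gcd(519, 109):
  519 = 4*109 + 83
  109 = 1*83 + 26
  83 = 3*26 + 5
  26 = 5*5 + 1
  5 = 5*1
so gcd(519, 109) = 1.
Back-substitute for Bézout coefficients:
  1 = 26 - 5*5
  ... = 109*(100) + 519*(-21)
Scale by 339456: one solution is (33945600, -7128576). Reduce u mod 519: (405, 569).
General: u = 405 + 519t, v = 569 - 109t.
u ≥ 0 ⇒ t ≥ 0; v ≥ 0 ⇒ t ≤ 5. So t ∈ [0, 5]: 6 solutions.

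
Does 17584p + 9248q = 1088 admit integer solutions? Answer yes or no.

gcd(17584, 9248) = 16  (17584 = 1×9248 + 8336, 9248 = 1×8336 + 912, 8336 = 9×912 + 128, 912 = 7×128 + 16, 128 = 8×16).
16 divides 1088, so integer solutions exist.

yes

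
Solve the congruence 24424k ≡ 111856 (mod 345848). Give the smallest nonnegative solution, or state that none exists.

41593

gcd(345848, 24424) = 8  (345848 = 14*24424 + 3912, 24424 = 6*3912 + 952, 3912 = 4*952 + 104, 952 = 9*104 + 16, 104 = 6*16 + 8, 16 = 2*8).
8 divides 111856, so solutions exist.
Back-substituting, 24424*(-19980) + 345848*(1411) = 8.
So 24424*(-19980) ≡ 8 (mod 345848); multiply by 13982: k ≡ -279360360 (mod 43231).
Smallest nonnegative: k = -279360360 mod 43231 = 41593.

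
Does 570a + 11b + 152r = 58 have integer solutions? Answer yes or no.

gcd(570, 11) = 1.
gcd(1, 152) = 1.
1 divides 58, so integer solutions exist.

yes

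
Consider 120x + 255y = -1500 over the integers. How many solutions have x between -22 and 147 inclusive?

10

gcd(255, 120) = 15  (255 = 2×120 + 15, 120 = 8×15).
Back-substituting, 120×(-2) + 255×(1) = 15.
Scale by -100: particular solution (200, -100); reduce x mod 17: (13, -12).
General solution: x = 13 + 17t, y = -12 - 8t for integer t.
-22 ≤ 13 + 17t ≤ 147 gives t ∈ [-2, 7], which is 10 values.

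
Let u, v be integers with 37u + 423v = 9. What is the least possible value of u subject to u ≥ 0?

126

gcd(423, 37):
  423 = 11*37 + 16
  37 = 2*16 + 5
  16 = 3*5 + 1
  5 = 5*1
so gcd(423, 37) = 1.
1 divides 9, so solutions exist.
Back-substitute for Bézout coefficients:
  1 = 16 - 3*5
  ... = 37*(-80) + 423*(7)
Scale by 9/1 = 9: (u₀, v₀) = (-720, 63).
General solution: u = -720 + 423t, v = 63 - 37t for integer t.
u ≥ 0: smallest is -720 mod 423 = 126 (at t = 2), with v = -11.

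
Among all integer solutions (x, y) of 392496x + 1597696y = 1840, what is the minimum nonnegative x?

gcd(1597696, 392496):
  1597696 = 4*392496 + 27712
  392496 = 14*27712 + 4528
  27712 = 6*4528 + 544
  4528 = 8*544 + 176
  544 = 3*176 + 16
  176 = 11*16
so gcd(1597696, 392496) = 16.
16 divides 1840, so solutions exist.
Back-substitute for Bézout coefficients:
  16 = 544 - 3*176
  ... = 392496*(-8821) + 1597696*(2167)
Scale by 1840/16 = 115: (x₀, y₀) = (-1014415, 249205).
General solution: x = -1014415 + 99856t, y = 249205 - 24531t for integer t.
x ≥ 0: smallest is -1014415 mod 99856 = 84001 (at t = 11), with y = -20636.

84001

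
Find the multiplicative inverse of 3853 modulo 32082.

gcd(32082, 3853):
  32082 = 8*3853 + 1258
  3853 = 3*1258 + 79
  1258 = 15*79 + 73
  79 = 1*73 + 6
  73 = 12*6 + 1
  6 = 6*1
so gcd(32082, 3853) = 1.
Back-substitute for Bézout coefficients:
  1 = 73 - 12*6
  ... = 3853*(-5279) + 32082*(634)
So 3853*-5279 ≡ 1 (mod 32082), and -5279 mod 32082 = 26803.

26803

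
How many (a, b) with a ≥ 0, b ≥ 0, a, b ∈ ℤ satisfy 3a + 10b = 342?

12

gcd(10, 3) = 1.
By Bézout, 3*(-3) + 10*(1) = 1.
One solution: (4, 33).
General: a = 4 + 10t, b = 33 - 3t.
a ≥ 0 ⇒ t ≥ 0; b ≥ 0 ⇒ t ≤ 11. So t ∈ [0, 11]: 12 solutions.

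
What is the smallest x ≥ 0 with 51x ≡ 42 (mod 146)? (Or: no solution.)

gcd(146, 51) = 1  (146 = 2*51 + 44, 51 = 1*44 + 7, 44 = 6*7 + 2, 7 = 3*2 + 1, 2 = 2*1).
1 divides 42, so solutions exist.
Back-substituting, 51*(63) + 146*(-22) = 1.
So 51*(63) ≡ 1 (mod 146); multiply by 42: x ≡ 2646 (mod 146).
Smallest nonnegative: x = 2646 mod 146 = 18.

18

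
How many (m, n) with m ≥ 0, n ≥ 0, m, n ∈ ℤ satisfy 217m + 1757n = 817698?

gcd(1757, 217) = 7.
By Bézout, 217·(81) + 1757·(-10) = 7.
One solution: (238, 436).
General: m = 238 + 251t, n = 436 - 31t.
m ≥ 0 ⇒ t ≥ 0; n ≥ 0 ⇒ t ≤ 14. So t ∈ [0, 14]: 15 solutions.

15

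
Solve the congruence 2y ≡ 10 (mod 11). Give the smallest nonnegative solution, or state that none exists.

gcd(11, 2) = 1  (11 = 5·2 + 1, 2 = 2·1).
1 divides 10, so solutions exist.
Back-substituting, 2·(-5) + 11·(1) = 1.
So 2·(-5) ≡ 1 (mod 11); multiply by 10: y ≡ -50 (mod 11).
Smallest nonnegative: y = -50 mod 11 = 5.

5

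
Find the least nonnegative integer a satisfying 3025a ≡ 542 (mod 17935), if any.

no solution

gcd(17935, 3025) = 5  (17935 = 5·3025 + 2810, 3025 = 1·2810 + 215, 2810 = 13·215 + 15, 215 = 14·15 + 5, 15 = 3·5).
5 does not divide 542, so the congruence has no solution.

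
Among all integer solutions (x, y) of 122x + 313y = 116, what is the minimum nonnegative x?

gcd(313, 122) = 1.
1 divides 116, so solutions exist.
By Bézout, 122*(-59) + 313*(23) = 1.
Scale by 116/1 = 116: (x₀, y₀) = (-6844, 2668).
General solution: x = -6844 + 313t, y = 2668 - 122t for integer t.
x ≥ 0: smallest is -6844 mod 313 = 42 (at t = 22), with y = -16.

42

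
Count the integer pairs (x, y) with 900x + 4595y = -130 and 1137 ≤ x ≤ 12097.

gcd(4595, 900) = 5.
By Bézout, 900×(-97) + 4595×(19) = 5.
Particular solution: (684, -134).
General solution: x = 684 + 919t, y = -134 - 180t for integer t.
1137 ≤ 684 + 919t ≤ 12097 gives t ∈ [1, 12], which is 12 values.

12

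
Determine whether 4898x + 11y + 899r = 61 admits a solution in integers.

gcd(4898, 11) = 1.
gcd(1, 899) = 1.
1 divides 61, so integer solutions exist.

yes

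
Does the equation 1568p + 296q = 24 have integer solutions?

yes

gcd(1568, 296) = 8  (1568 = 5×296 + 88, 296 = 3×88 + 32, 88 = 2×32 + 24, 32 = 1×24 + 8, 24 = 3×8).
8 divides 24, so integer solutions exist.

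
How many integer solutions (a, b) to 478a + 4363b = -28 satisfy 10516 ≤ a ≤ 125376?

gcd(4363, 478) = 1  (4363 = 9*478 + 61, 478 = 7*61 + 51, 61 = 1*51 + 10, 51 = 5*10 + 1, 10 = 10*1).
Back-substituting, 478*(429) + 4363*(-47) = 1.
Scale by -28: particular solution (-12012, 1316); reduce a mod 4363: (1077, -118).
General solution: a = 1077 + 4363t, b = -118 - 478t for integer t.
10516 ≤ 1077 + 4363t ≤ 125376 gives t ∈ [3, 28], which is 26 values.

26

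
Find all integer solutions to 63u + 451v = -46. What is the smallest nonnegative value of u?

gcd(451, 63):
  451 = 7*63 + 10
  63 = 6*10 + 3
  10 = 3*3 + 1
  3 = 3*1
so gcd(451, 63) = 1.
1 divides -46, so solutions exist.
Back-substitute for Bézout coefficients:
  1 = 10 - 3*3
  ... = 63*(-136) + 451*(19)
Scale by -46/1 = -46: (u₀, v₀) = (6256, -874).
General solution: u = 6256 + 451t, v = -874 - 63t for integer t.
u ≥ 0: smallest is 6256 mod 451 = 393 (at t = -13), with v = -55.

393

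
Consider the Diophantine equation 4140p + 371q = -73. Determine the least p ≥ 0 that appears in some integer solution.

gcd(4140, 371) = 1.
1 divides -73, so solutions exist.
By Bézout, 4140*(-44) + 371*(491) = 1.
Scale by -73/1 = -73: (p₀, q₀) = (3212, -35843).
General solution: p = 3212 + 371t, q = -35843 - 4140t for integer t.
p ≥ 0: smallest is 3212 mod 371 = 244 (at t = -8), with q = -2723.

244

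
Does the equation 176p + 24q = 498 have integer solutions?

no

gcd(176, 24) = 8  (176 = 7·24 + 8, 24 = 3·8).
8 does not divide 498 (remainder 2), so no integer solutions.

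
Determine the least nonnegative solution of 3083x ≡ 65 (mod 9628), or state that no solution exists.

787

gcd(9628, 3083):
  9628 = 3·3083 + 379
  3083 = 8·379 + 51
  379 = 7·51 + 22
  51 = 2·22 + 7
  22 = 3·7 + 1
  7 = 7·1
so gcd(9628, 3083) = 1.
1 divides 65, so solutions exist.
Back-substitute for Bézout coefficients:
  1 = 22 - 3·7
  ... = 3083·(-1321) + 9628·(423)
So 3083·(-1321) ≡ 1 (mod 9628); multiply by 65: x ≡ -85865 (mod 9628).
Smallest nonnegative: x = -85865 mod 9628 = 787.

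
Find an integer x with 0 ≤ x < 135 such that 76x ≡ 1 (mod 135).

gcd(135, 76) = 1.
By Bézout, 76×(16) + 135×(-9) = 1.
So 76×16 ≡ 1 (mod 135), and 16 mod 135 = 16.

16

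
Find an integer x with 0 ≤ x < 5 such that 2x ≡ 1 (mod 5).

gcd(5, 2):
  5 = 2*2 + 1
  2 = 2*1
so gcd(5, 2) = 1.
Back-substitute for Bézout coefficients:
  1 = 5 - 2*2
  ... = 2*(-2) + 5*(1)
So 2*-2 ≡ 1 (mod 5), and -2 mod 5 = 3.

3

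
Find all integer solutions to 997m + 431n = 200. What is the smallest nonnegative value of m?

gcd(997, 431) = 1.
1 divides 200, so solutions exist.
By Bézout, 997·(-83) + 431·(192) = 1.
Scale by 200/1 = 200: (m₀, n₀) = (-16600, 38400).
General solution: m = -16600 + 431t, n = 38400 - 997t for integer t.
m ≥ 0: smallest is -16600 mod 431 = 209 (at t = 39), with n = -483.

209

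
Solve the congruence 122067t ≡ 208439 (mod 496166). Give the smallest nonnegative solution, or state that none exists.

gcd(496166, 122067) = 11  (496166 = 4×122067 + 7898, 122067 = 15×7898 + 3597, 7898 = 2×3597 + 704, 3597 = 5×704 + 77, 704 = 9×77 + 11, 77 = 7×11).
11 divides 208439, so solutions exist.
Back-substituting, 122067×(-6345) + 496166×(1561) = 11.
So 122067×(-6345) ≡ 11 (mod 496166); multiply by 18949: t ≡ -120231405 (mod 45106).
Smallest nonnegative: t = -120231405 mod 45106 = 21191.

21191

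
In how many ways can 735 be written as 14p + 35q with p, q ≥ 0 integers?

11

gcd(35, 14) = 7  (35 = 2×14 + 7, 14 = 2×7).
Back-substituting, 14×(-2) + 35×(1) = 7.
Scale by 105: one solution is (-210, 105). Reduce p mod 5: (0, 21).
General: p = 0 + 5t, q = 21 - 2t.
p ≥ 0 ⇒ t ≥ 0; q ≥ 0 ⇒ t ≤ 10. So t ∈ [0, 10]: 11 solutions.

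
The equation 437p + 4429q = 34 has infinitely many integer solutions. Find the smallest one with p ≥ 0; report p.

1946

gcd(4429, 437) = 1  (4429 = 10×437 + 59, 437 = 7×59 + 24, 59 = 2×24 + 11, 24 = 2×11 + 2, 11 = 5×2 + 1, 2 = 2×1).
1 divides 34, so solutions exist.
Back-substituting, 437×(-2027) + 4429×(200) = 1.
Scale by 34/1 = 34: (p₀, q₀) = (-68918, 6800).
General solution: p = -68918 + 4429t, q = 6800 - 437t for integer t.
p ≥ 0: smallest is -68918 mod 4429 = 1946 (at t = 16), with q = -192.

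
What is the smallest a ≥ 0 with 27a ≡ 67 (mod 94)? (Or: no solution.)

93

gcd(94, 27) = 1  (94 = 3*27 + 13, 27 = 2*13 + 1, 13 = 13*1).
1 divides 67, so solutions exist.
Back-substituting, 27*(7) + 94*(-2) = 1.
So 27*(7) ≡ 1 (mod 94); multiply by 67: a ≡ 469 (mod 94).
Smallest nonnegative: a = 469 mod 94 = 93.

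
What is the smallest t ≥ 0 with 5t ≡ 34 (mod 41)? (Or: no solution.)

15

gcd(41, 5) = 1  (41 = 8·5 + 1, 5 = 5·1).
1 divides 34, so solutions exist.
Back-substituting, 5·(-8) + 41·(1) = 1.
So 5·(-8) ≡ 1 (mod 41); multiply by 34: t ≡ -272 (mod 41).
Smallest nonnegative: t = -272 mod 41 = 15.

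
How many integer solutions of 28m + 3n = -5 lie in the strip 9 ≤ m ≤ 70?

gcd(28, 3) = 1.
By Bézout, 28·(1) + 3·(-9) = 1.
Particular solution: (1, -11).
General solution: m = 1 + 3t, n = -11 - 28t for integer t.
9 ≤ 1 + 3t ≤ 70 gives t ∈ [3, 23], which is 21 values.

21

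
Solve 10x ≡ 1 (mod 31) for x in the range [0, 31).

gcd(31, 10) = 1  (31 = 3·10 + 1, 10 = 10·1).
Back-substituting, 10·(-3) + 31·(1) = 1.
So 10·-3 ≡ 1 (mod 31), and -3 mod 31 = 28.

28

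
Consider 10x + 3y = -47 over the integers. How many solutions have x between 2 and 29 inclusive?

9

gcd(10, 3) = 1  (10 = 3×3 + 1, 3 = 3×1).
Back-substituting, 10×(1) + 3×(-3) = 1.
Scale by -47: particular solution (-47, 141); reduce x mod 3: (1, -19).
General solution: x = 1 + 3t, y = -19 - 10t for integer t.
2 ≤ 1 + 3t ≤ 29 gives t ∈ [1, 9], which is 9 values.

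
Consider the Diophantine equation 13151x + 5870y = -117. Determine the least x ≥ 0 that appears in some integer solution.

4963

gcd(13151, 5870) = 1.
1 divides -117, so solutions exist.
By Bézout, 13151*(961) + 5870*(-2153) = 1.
Scale by -117/1 = -117: (x₀, y₀) = (-112437, 251901).
General solution: x = -112437 + 5870t, y = 251901 - 13151t for integer t.
x ≥ 0: smallest is -112437 mod 5870 = 4963 (at t = 20), with y = -11119.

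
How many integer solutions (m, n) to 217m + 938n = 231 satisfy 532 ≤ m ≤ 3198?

gcd(938, 217) = 7.
By Bézout, 217·(13) + 938·(-3) = 7.
Particular solution: (27, -6).
General solution: m = 27 + 134t, n = -6 - 31t for integer t.
532 ≤ 27 + 134t ≤ 3198 gives t ∈ [4, 23], which is 20 values.

20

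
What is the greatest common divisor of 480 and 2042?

gcd(2042, 480):
  2042 = 4·480 + 122
  480 = 3·122 + 114
  122 = 1·114 + 8
  114 = 14·8 + 2
  8 = 4·2
so gcd(2042, 480) = 2.

2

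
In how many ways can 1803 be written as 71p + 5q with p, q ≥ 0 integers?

gcd(71, 5) = 1  (71 = 14×5 + 1, 5 = 5×1).
Back-substituting, 71×(1) + 5×(-14) = 1.
Scale by 1803: one solution is (1803, -25242). Reduce p mod 5: (3, 318).
General: p = 3 + 5t, q = 318 - 71t.
p ≥ 0 ⇒ t ≥ 0; q ≥ 0 ⇒ t ≤ 4. So t ∈ [0, 4]: 5 solutions.

5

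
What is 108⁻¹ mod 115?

82

gcd(115, 108) = 1  (115 = 1×108 + 7, 108 = 15×7 + 3, 7 = 2×3 + 1, 3 = 3×1).
Back-substituting, 108×(-33) + 115×(31) = 1.
So 108×-33 ≡ 1 (mod 115), and -33 mod 115 = 82.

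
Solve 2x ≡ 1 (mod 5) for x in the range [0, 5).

3

gcd(5, 2):
  5 = 2·2 + 1
  2 = 2·1
so gcd(5, 2) = 1.
Back-substitute for Bézout coefficients:
  1 = 5 - 2·2
  ... = 2·(-2) + 5·(1)
So 2·-2 ≡ 1 (mod 5), and -2 mod 5 = 3.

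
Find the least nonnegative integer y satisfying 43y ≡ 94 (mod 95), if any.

gcd(95, 43) = 1  (95 = 2*43 + 9, 43 = 4*9 + 7, 9 = 1*7 + 2, 7 = 3*2 + 1, 2 = 2*1).
1 divides 94, so solutions exist.
Back-substituting, 43*(42) + 95*(-19) = 1.
So 43*(42) ≡ 1 (mod 95); multiply by 94: y ≡ 3948 (mod 95).
Smallest nonnegative: y = 3948 mod 95 = 53.

53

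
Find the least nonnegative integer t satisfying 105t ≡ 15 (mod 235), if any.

gcd(235, 105):
  235 = 2·105 + 25
  105 = 4·25 + 5
  25 = 5·5
so gcd(235, 105) = 5.
5 divides 15, so solutions exist.
Back-substitute for Bézout coefficients:
  5 = 105 - 4·25
  ... = 105·(9) + 235·(-4)
So 105·(9) ≡ 5 (mod 235); multiply by 3: t ≡ 27 (mod 47).
Smallest nonnegative: t = 27 mod 47 = 27.

27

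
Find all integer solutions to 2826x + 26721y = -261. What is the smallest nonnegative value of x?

1995

gcd(26721, 2826):
  26721 = 9×2826 + 1287
  2826 = 2×1287 + 252
  1287 = 5×252 + 27
  252 = 9×27 + 9
  27 = 3×9
so gcd(26721, 2826) = 9.
9 divides -261, so solutions exist.
Back-substitute for Bézout coefficients:
  9 = 252 - 9×27
  ... = 2826×(955) + 26721×(-101)
Scale by -261/9 = -29: (x₀, y₀) = (-27695, 2929).
General solution: x = -27695 + 2969t, y = 2929 - 314t for integer t.
x ≥ 0: smallest is -27695 mod 2969 = 1995 (at t = 10), with y = -211.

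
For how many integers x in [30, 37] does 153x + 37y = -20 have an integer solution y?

1

gcd(153, 37):
  153 = 4*37 + 5
  37 = 7*5 + 2
  5 = 2*2 + 1
  2 = 2*1
so gcd(153, 37) = 1.
Back-substitute for Bézout coefficients:
  1 = 5 - 2*2
  ... = 153*(15) + 37*(-62)
Scale by -20: particular solution (-300, 1240); reduce x mod 37: (33, -137).
General solution: x = 33 + 37t, y = -137 - 153t for integer t.
30 ≤ 33 + 37t ≤ 37 gives t ∈ [0, 0], which is 1 value.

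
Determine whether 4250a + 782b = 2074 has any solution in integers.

yes

gcd(4250, 782) = 34  (4250 = 5×782 + 340, 782 = 2×340 + 102, 340 = 3×102 + 34, 102 = 3×34).
34 divides 2074, so integer solutions exist.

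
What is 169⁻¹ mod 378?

gcd(378, 169) = 1.
By Bézout, 169*(85) + 378*(-38) = 1.
So 169*85 ≡ 1 (mod 378), and 85 mod 378 = 85.

85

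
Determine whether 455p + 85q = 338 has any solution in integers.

gcd(455, 85) = 5  (455 = 5×85 + 30, 85 = 2×30 + 25, 30 = 1×25 + 5, 25 = 5×5).
5 does not divide 338 (remainder 3), so no integer solutions.

no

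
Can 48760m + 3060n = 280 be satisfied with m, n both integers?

yes

gcd(48760, 3060):
  48760 = 15·3060 + 2860
  3060 = 1·2860 + 200
  2860 = 14·200 + 60
  200 = 3·60 + 20
  60 = 3·20
so gcd(48760, 3060) = 20.
20 divides 280, so integer solutions exist.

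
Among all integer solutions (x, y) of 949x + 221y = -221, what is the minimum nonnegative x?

0

gcd(949, 221) = 13.
13 divides -221, so solutions exist.
By Bézout, 949·(7) + 221·(-30) = 13.
Scale by -221/13 = -17: (x₀, y₀) = (-119, 510).
General solution: x = -119 + 17t, y = 510 - 73t for integer t.
x ≥ 0: smallest is -119 mod 17 = 0 (at t = 7), with y = -1.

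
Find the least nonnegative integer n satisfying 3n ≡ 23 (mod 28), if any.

17

gcd(28, 3) = 1.
1 divides 23, so solutions exist.
By Bézout, 3*(-9) + 28*(1) = 1.
So 3*(-9) ≡ 1 (mod 28); multiply by 23: n ≡ -207 (mod 28).
Smallest nonnegative: n = -207 mod 28 = 17.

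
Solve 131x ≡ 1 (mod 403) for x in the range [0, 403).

gcd(403, 131):
  403 = 3×131 + 10
  131 = 13×10 + 1
  10 = 10×1
so gcd(403, 131) = 1.
Back-substitute for Bézout coefficients:
  1 = 131 - 13×10
  ... = 131×(40) + 403×(-13)
So 131×40 ≡ 1 (mod 403), and 40 mod 403 = 40.

40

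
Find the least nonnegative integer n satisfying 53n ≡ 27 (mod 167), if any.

gcd(167, 53):
  167 = 3*53 + 8
  53 = 6*8 + 5
  8 = 1*5 + 3
  5 = 1*3 + 2
  3 = 1*2 + 1
  2 = 2*1
so gcd(167, 53) = 1.
1 divides 27, so solutions exist.
Back-substitute for Bézout coefficients:
  1 = 3 - 1*2
  ... = 53*(-63) + 167*(20)
So 53*(-63) ≡ 1 (mod 167); multiply by 27: n ≡ -1701 (mod 167).
Smallest nonnegative: n = -1701 mod 167 = 136.

136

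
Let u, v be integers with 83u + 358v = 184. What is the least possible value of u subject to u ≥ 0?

192

gcd(358, 83):
  358 = 4×83 + 26
  83 = 3×26 + 5
  26 = 5×5 + 1
  5 = 5×1
so gcd(358, 83) = 1.
1 divides 184, so solutions exist.
Back-substitute for Bézout coefficients:
  1 = 26 - 5×5
  ... = 83×(-69) + 358×(16)
Scale by 184/1 = 184: (u₀, v₀) = (-12696, 2944).
General solution: u = -12696 + 358t, v = 2944 - 83t for integer t.
u ≥ 0: smallest is -12696 mod 358 = 192 (at t = 36), with v = -44.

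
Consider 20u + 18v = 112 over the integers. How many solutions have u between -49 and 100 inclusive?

gcd(20, 18) = 2.
By Bézout, 20×(1) + 18×(-1) = 2.
Particular solution: (2, 4).
General solution: u = 2 + 9t, v = 4 - 10t for integer t.
-49 ≤ 2 + 9t ≤ 100 gives t ∈ [-5, 10], which is 16 values.

16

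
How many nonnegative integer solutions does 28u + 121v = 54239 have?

16

gcd(121, 28) = 1.
By Bézout, 28·(13) + 121·(-3) = 1.
One solution: (40, 439).
General: u = 40 + 121t, v = 439 - 28t.
u ≥ 0 ⇒ t ≥ 0; v ≥ 0 ⇒ t ≤ 15. So t ∈ [0, 15]: 16 solutions.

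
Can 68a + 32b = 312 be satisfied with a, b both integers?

yes

gcd(68, 32):
  68 = 2*32 + 4
  32 = 8*4
so gcd(68, 32) = 4.
4 divides 312, so integer solutions exist.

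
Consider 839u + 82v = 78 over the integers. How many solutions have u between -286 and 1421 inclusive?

gcd(839, 82) = 1  (839 = 10·82 + 19, 82 = 4·19 + 6, 19 = 3·6 + 1, 6 = 6·1).
Back-substituting, 839·(13) + 82·(-133) = 1.
Scale by 78: particular solution (1014, -10374); reduce u mod 82: (30, -306).
General solution: u = 30 + 82t, v = -306 - 839t for integer t.
-286 ≤ 30 + 82t ≤ 1421 gives t ∈ [-3, 16], which is 20 values.

20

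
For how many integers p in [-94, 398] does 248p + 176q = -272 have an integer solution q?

22

gcd(248, 176):
  248 = 1×176 + 72
  176 = 2×72 + 32
  72 = 2×32 + 8
  32 = 4×8
so gcd(248, 176) = 8.
Back-substitute for Bézout coefficients:
  8 = 72 - 2×32
  ... = 248×(5) + 176×(-7)
Scale by -34: particular solution (-170, 238); reduce p mod 22: (6, -10).
General solution: p = 6 + 22t, q = -10 - 31t for integer t.
-94 ≤ 6 + 22t ≤ 398 gives t ∈ [-4, 17], which is 22 values.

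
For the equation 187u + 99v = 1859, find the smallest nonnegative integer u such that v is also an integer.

2

gcd(187, 99):
  187 = 1×99 + 88
  99 = 1×88 + 11
  88 = 8×11
so gcd(187, 99) = 11.
11 divides 1859, so solutions exist.
Back-substitute for Bézout coefficients:
  11 = 99 - 1×88
  ... = 187×(-1) + 99×(2)
Scale by 1859/11 = 169: (u₀, v₀) = (-169, 338).
General solution: u = -169 + 9t, v = 338 - 17t for integer t.
u ≥ 0: smallest is -169 mod 9 = 2 (at t = 19), with v = 15.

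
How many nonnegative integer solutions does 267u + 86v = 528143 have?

23

gcd(267, 86):
  267 = 3×86 + 9
  86 = 9×9 + 5
  9 = 1×5 + 4
  5 = 1×4 + 1
  4 = 4×1
so gcd(267, 86) = 1.
Back-substitute for Bézout coefficients:
  1 = 5 - 1×4
  ... = 267×(-19) + 86×(59)
Scale by 528143: one solution is (-10034717, 31160437). Reduce u mod 86: (21, 6076).
General: u = 21 + 86t, v = 6076 - 267t.
u ≥ 0 ⇒ t ≥ 0; v ≥ 0 ⇒ t ≤ 22. So t ∈ [0, 22]: 23 solutions.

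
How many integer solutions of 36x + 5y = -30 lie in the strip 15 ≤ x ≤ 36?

5

gcd(36, 5) = 1.
By Bézout, 36·(1) + 5·(-7) = 1.
Particular solution: (0, -6).
General solution: x = 0 + 5t, y = -6 - 36t for integer t.
15 ≤ 0 + 5t ≤ 36 gives t ∈ [3, 7], which is 5 values.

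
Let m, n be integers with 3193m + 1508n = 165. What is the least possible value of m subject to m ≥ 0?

461

gcd(3193, 1508) = 1  (3193 = 2·1508 + 177, 1508 = 8·177 + 92, 177 = 1·92 + 85, 92 = 1·85 + 7, 85 = 12·7 + 1, 7 = 7·1).
1 divides 165, so solutions exist.
Back-substituting, 3193·(213) + 1508·(-451) = 1.
Scale by 165/1 = 165: (m₀, n₀) = (35145, -74415).
General solution: m = 35145 + 1508t, n = -74415 - 3193t for integer t.
m ≥ 0: smallest is 35145 mod 1508 = 461 (at t = -23), with n = -976.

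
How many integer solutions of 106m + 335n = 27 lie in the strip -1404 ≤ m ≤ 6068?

22

gcd(335, 106):
  335 = 3*106 + 17
  106 = 6*17 + 4
  17 = 4*4 + 1
  4 = 4*1
so gcd(335, 106) = 1.
Back-substitute for Bézout coefficients:
  1 = 17 - 4*4
  ... = 106*(-79) + 335*(25)
Scale by 27: particular solution (-2133, 675); reduce m mod 335: (212, -67).
General solution: m = 212 + 335t, n = -67 - 106t for integer t.
-1404 ≤ 212 + 335t ≤ 6068 gives t ∈ [-4, 17], which is 22 values.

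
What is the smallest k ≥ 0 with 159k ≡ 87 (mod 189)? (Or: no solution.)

16

gcd(189, 159) = 3  (189 = 1×159 + 30, 159 = 5×30 + 9, 30 = 3×9 + 3, 9 = 3×3).
3 divides 87, so solutions exist.
Back-substituting, 159×(-19) + 189×(16) = 3.
So 159×(-19) ≡ 3 (mod 189); multiply by 29: k ≡ -551 (mod 63).
Smallest nonnegative: k = -551 mod 63 = 16.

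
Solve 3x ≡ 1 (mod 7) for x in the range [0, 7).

5

gcd(7, 3) = 1  (7 = 2·3 + 1, 3 = 3·1).
Back-substituting, 3·(-2) + 7·(1) = 1.
So 3·-2 ≡ 1 (mod 7), and -2 mod 7 = 5.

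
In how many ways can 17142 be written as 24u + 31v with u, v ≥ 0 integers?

gcd(31, 24) = 1  (31 = 1·24 + 7, 24 = 3·7 + 3, 7 = 2·3 + 1, 3 = 3·1).
Back-substituting, 24·(-9) + 31·(7) = 1.
Scale by 17142: one solution is (-154278, 119994). Reduce u mod 31: (9, 546).
General: u = 9 + 31t, v = 546 - 24t.
u ≥ 0 ⇒ t ≥ 0; v ≥ 0 ⇒ t ≤ 22. So t ∈ [0, 22]: 23 solutions.

23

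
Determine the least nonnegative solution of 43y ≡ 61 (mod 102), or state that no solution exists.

37

gcd(102, 43):
  102 = 2·43 + 16
  43 = 2·16 + 11
  16 = 1·11 + 5
  11 = 2·5 + 1
  5 = 5·1
so gcd(102, 43) = 1.
1 divides 61, so solutions exist.
Back-substitute for Bézout coefficients:
  1 = 11 - 2·5
  ... = 43·(19) + 102·(-8)
So 43·(19) ≡ 1 (mod 102); multiply by 61: y ≡ 1159 (mod 102).
Smallest nonnegative: y = 1159 mod 102 = 37.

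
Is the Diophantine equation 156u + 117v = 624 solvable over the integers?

yes

gcd(156, 117) = 39  (156 = 1×117 + 39, 117 = 3×39).
39 divides 624, so integer solutions exist.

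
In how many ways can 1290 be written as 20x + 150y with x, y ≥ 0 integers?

4

gcd(150, 20) = 10  (150 = 7·20 + 10, 20 = 2·10).
Back-substituting, 20·(-7) + 150·(1) = 10.
Scale by 129: one solution is (-903, 129). Reduce x mod 15: (12, 7).
General: x = 12 + 15t, y = 7 - 2t.
x ≥ 0 ⇒ t ≥ 0; y ≥ 0 ⇒ t ≤ 3. So t ∈ [0, 3]: 4 solutions.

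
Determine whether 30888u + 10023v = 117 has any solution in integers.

gcd(30888, 10023) = 39  (30888 = 3·10023 + 819, 10023 = 12·819 + 195, 819 = 4·195 + 39, 195 = 5·39).
39 divides 117, so integer solutions exist.

yes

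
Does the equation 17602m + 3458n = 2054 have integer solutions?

yes

gcd(17602, 3458) = 26  (17602 = 5·3458 + 312, 3458 = 11·312 + 26, 312 = 12·26).
26 divides 2054, so integer solutions exist.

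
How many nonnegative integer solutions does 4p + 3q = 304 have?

26

gcd(4, 3) = 1.
By Bézout, 4*(1) + 3*(-1) = 1.
One solution: (1, 100).
General: p = 1 + 3t, q = 100 - 4t.
p ≥ 0 ⇒ t ≥ 0; q ≥ 0 ⇒ t ≤ 25. So t ∈ [0, 25]: 26 solutions.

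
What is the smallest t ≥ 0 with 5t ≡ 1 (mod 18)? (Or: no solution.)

11

gcd(18, 5) = 1.
1 divides 1, so solutions exist.
By Bézout, 5×(-7) + 18×(2) = 1.
So 5×(-7) ≡ 1 (mod 18); multiply by 1: t ≡ -7 (mod 18).
Smallest nonnegative: t = -7 mod 18 = 11.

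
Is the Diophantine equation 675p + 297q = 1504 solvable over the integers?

gcd(675, 297) = 27  (675 = 2·297 + 81, 297 = 3·81 + 54, 81 = 1·54 + 27, 54 = 2·27).
27 does not divide 1504 (remainder 19), so no integer solutions.

no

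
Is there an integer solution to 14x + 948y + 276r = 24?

gcd(948, 14) = 2.
gcd(2, 276) = 2.
2 divides 24, so integer solutions exist.

yes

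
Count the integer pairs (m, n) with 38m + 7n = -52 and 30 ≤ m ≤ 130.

gcd(38, 7):
  38 = 5×7 + 3
  7 = 2×3 + 1
  3 = 3×1
so gcd(38, 7) = 1.
Back-substitute for Bézout coefficients:
  1 = 7 - 2×3
  ... = 38×(-2) + 7×(11)
Scale by -52: particular solution (104, -572); reduce m mod 7: (6, -40).
General solution: m = 6 + 7t, n = -40 - 38t for integer t.
30 ≤ 6 + 7t ≤ 130 gives t ∈ [4, 17], which is 14 values.

14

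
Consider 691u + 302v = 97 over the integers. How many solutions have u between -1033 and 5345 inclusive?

21

gcd(691, 302) = 1  (691 = 2×302 + 87, 302 = 3×87 + 41, 87 = 2×41 + 5, 41 = 8×5 + 1, 5 = 5×1).
Back-substituting, 691×(-59) + 302×(135) = 1.
Scale by 97: particular solution (-5723, 13095); reduce u mod 302: (15, -34).
General solution: u = 15 + 302t, v = -34 - 691t for integer t.
-1033 ≤ 15 + 302t ≤ 5345 gives t ∈ [-3, 17], which is 21 values.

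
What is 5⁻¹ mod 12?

gcd(12, 5) = 1  (12 = 2·5 + 2, 5 = 2·2 + 1, 2 = 2·1).
Back-substituting, 5·(5) + 12·(-2) = 1.
So 5·5 ≡ 1 (mod 12), and 5 mod 12 = 5.

5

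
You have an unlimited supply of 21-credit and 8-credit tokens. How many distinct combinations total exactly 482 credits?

3

Need nonnegative integers with 21j + 8k = 482.
gcd(21, 8) = 1, and 21·(-3) + 8·(8) = 1.
So (j₀, k₀) = (-1446, 3856); general j = -1446 + 8t, k = 3856 - 21t.
j ≥ 0 ⇒ t ≥ 181; k ≥ 0 ⇒ t ≤ 183. That's 3 values of t.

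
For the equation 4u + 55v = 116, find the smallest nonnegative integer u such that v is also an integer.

gcd(55, 4) = 1.
1 divides 116, so solutions exist.
By Bézout, 4×(14) + 55×(-1) = 1.
Scale by 116/1 = 116: (u₀, v₀) = (1624, -116).
General solution: u = 1624 + 55t, v = -116 - 4t for integer t.
u ≥ 0: smallest is 1624 mod 55 = 29 (at t = -29), with v = 0.

29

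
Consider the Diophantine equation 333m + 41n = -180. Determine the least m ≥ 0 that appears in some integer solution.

5

gcd(333, 41):
  333 = 8·41 + 5
  41 = 8·5 + 1
  5 = 5·1
so gcd(333, 41) = 1.
1 divides -180, so solutions exist.
Back-substitute for Bézout coefficients:
  1 = 41 - 8·5
  ... = 333·(-8) + 41·(65)
Scale by -180/1 = -180: (m₀, n₀) = (1440, -11700).
General solution: m = 1440 + 41t, n = -11700 - 333t for integer t.
m ≥ 0: smallest is 1440 mod 41 = 5 (at t = -35), with n = -45.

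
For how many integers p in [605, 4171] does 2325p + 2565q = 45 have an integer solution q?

gcd(2565, 2325):
  2565 = 1×2325 + 240
  2325 = 9×240 + 165
  240 = 1×165 + 75
  165 = 2×75 + 15
  75 = 5×15
so gcd(2565, 2325) = 15.
Back-substitute for Bézout coefficients:
  15 = 165 - 2×75
  ... = 2325×(32) + 2565×(-29)
Scale by 3: particular solution (96, -87); reduce p mod 171: (96, -87).
General solution: p = 96 + 171t, q = -87 - 155t for integer t.
605 ≤ 96 + 171t ≤ 4171 gives t ∈ [3, 23], which is 21 values.

21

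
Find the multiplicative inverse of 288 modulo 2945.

gcd(2945, 288) = 1.
By Bézout, 288·(317) + 2945·(-31) = 1.
So 288·317 ≡ 1 (mod 2945), and 317 mod 2945 = 317.

317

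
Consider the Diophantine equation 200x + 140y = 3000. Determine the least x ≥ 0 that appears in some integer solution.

1

gcd(200, 140) = 20.
20 divides 3000, so solutions exist.
By Bézout, 200·(-2) + 140·(3) = 20.
Scale by 3000/20 = 150: (x₀, y₀) = (-300, 450).
General solution: x = -300 + 7t, y = 450 - 10t for integer t.
x ≥ 0: smallest is -300 mod 7 = 1 (at t = 43), with y = 20.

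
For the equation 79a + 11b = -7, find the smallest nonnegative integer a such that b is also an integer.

gcd(79, 11) = 1.
1 divides -7, so solutions exist.
By Bézout, 79*(-5) + 11*(36) = 1.
Scale by -7/1 = -7: (a₀, b₀) = (35, -252).
General solution: a = 35 + 11t, b = -252 - 79t for integer t.
a ≥ 0: smallest is 35 mod 11 = 2 (at t = -3), with b = -15.

2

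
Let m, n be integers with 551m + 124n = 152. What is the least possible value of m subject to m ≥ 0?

120

gcd(551, 124):
  551 = 4*124 + 55
  124 = 2*55 + 14
  55 = 3*14 + 13
  14 = 1*13 + 1
  13 = 13*1
so gcd(551, 124) = 1.
1 divides 152, so solutions exist.
Back-substitute for Bézout coefficients:
  1 = 14 - 1*13
  ... = 551*(-9) + 124*(40)
Scale by 152/1 = 152: (m₀, n₀) = (-1368, 6080).
General solution: m = -1368 + 124t, n = 6080 - 551t for integer t.
m ≥ 0: smallest is -1368 mod 124 = 120 (at t = 12), with n = -532.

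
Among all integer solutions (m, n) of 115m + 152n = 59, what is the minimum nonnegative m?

gcd(152, 115) = 1.
1 divides 59, so solutions exist.
By Bézout, 115*(-37) + 152*(28) = 1.
Scale by 59/1 = 59: (m₀, n₀) = (-2183, 1652).
General solution: m = -2183 + 152t, n = 1652 - 115t for integer t.
m ≥ 0: smallest is -2183 mod 152 = 97 (at t = 15), with n = -73.

97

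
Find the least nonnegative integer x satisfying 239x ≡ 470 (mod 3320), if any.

1530

gcd(3320, 239):
  3320 = 13*239 + 213
  239 = 1*213 + 26
  213 = 8*26 + 5
  26 = 5*5 + 1
  5 = 5*1
so gcd(3320, 239) = 1.
1 divides 470, so solutions exist.
Back-substitute for Bézout coefficients:
  1 = 26 - 5*5
  ... = 239*(639) + 3320*(-46)
So 239*(639) ≡ 1 (mod 3320); multiply by 470: x ≡ 300330 (mod 3320).
Smallest nonnegative: x = 300330 mod 3320 = 1530.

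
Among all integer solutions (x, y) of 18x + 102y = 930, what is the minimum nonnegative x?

12

gcd(102, 18):
  102 = 5·18 + 12
  18 = 1·12 + 6
  12 = 2·6
so gcd(102, 18) = 6.
6 divides 930, so solutions exist.
Back-substitute for Bézout coefficients:
  6 = 18 - 1·12
  ... = 18·(6) + 102·(-1)
Scale by 930/6 = 155: (x₀, y₀) = (930, -155).
General solution: x = 930 + 17t, y = -155 - 3t for integer t.
x ≥ 0: smallest is 930 mod 17 = 12 (at t = -54), with y = 7.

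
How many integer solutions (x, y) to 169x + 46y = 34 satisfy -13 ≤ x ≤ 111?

3

gcd(169, 46) = 1.
By Bézout, 169·(3) + 46·(-11) = 1.
Particular solution: (10, -36).
General solution: x = 10 + 46t, y = -36 - 169t for integer t.
-13 ≤ 10 + 46t ≤ 111 gives t ∈ [0, 2], which is 3 values.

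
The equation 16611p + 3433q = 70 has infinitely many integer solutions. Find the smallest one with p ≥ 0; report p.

2429

gcd(16611, 3433) = 1.
1 divides 70, so solutions exist.
By Bézout, 16611*(378) + 3433*(-1829) = 1.
Scale by 70/1 = 70: (p₀, q₀) = (26460, -128030).
General solution: p = 26460 + 3433t, q = -128030 - 16611t for integer t.
p ≥ 0: smallest is 26460 mod 3433 = 2429 (at t = -7), with q = -11753.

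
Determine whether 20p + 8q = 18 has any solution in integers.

gcd(20, 8) = 4  (20 = 2·8 + 4, 8 = 2·4).
4 does not divide 18 (remainder 2), so no integer solutions.

no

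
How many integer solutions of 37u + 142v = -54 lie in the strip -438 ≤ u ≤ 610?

7

gcd(142, 37) = 1  (142 = 3×37 + 31, 37 = 1×31 + 6, 31 = 5×6 + 1, 6 = 6×1).
Back-substituting, 37×(-23) + 142×(6) = 1.
Scale by -54: particular solution (1242, -324); reduce u mod 142: (106, -28).
General solution: u = 106 + 142t, v = -28 - 37t for integer t.
-438 ≤ 106 + 142t ≤ 610 gives t ∈ [-3, 3], which is 7 values.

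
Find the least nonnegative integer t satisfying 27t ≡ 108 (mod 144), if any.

gcd(144, 27) = 9.
9 divides 108, so solutions exist.
By Bézout, 27*(-5) + 144*(1) = 9.
So 27*(-5) ≡ 9 (mod 144); multiply by 12: t ≡ -60 (mod 16).
Smallest nonnegative: t = -60 mod 16 = 4.

4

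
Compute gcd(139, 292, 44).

gcd(292, 139) = 1.
gcd(1, 44) = 1.

1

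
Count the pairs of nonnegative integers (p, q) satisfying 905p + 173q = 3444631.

22

gcd(905, 173):
  905 = 5*173 + 40
  173 = 4*40 + 13
  40 = 3*13 + 1
  13 = 13*1
so gcd(905, 173) = 1.
Back-substitute for Bézout coefficients:
  1 = 40 - 3*13
  ... = 905*(13) + 173*(-68)
Scale by 3444631: one solution is (44780203, -234234908). Reduce p mod 173: (18, 19817).
General: p = 18 + 173t, q = 19817 - 905t.
p ≥ 0 ⇒ t ≥ 0; q ≥ 0 ⇒ t ≤ 21. So t ∈ [0, 21]: 22 solutions.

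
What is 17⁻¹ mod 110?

13

gcd(110, 17) = 1.
By Bézout, 17·(13) + 110·(-2) = 1.
So 17·13 ≡ 1 (mod 110), and 13 mod 110 = 13.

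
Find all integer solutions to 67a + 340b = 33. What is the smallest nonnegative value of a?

239

gcd(340, 67) = 1.
1 divides 33, so solutions exist.
By Bézout, 67×(-137) + 340×(27) = 1.
Scale by 33/1 = 33: (a₀, b₀) = (-4521, 891).
General solution: a = -4521 + 340t, b = 891 - 67t for integer t.
a ≥ 0: smallest is -4521 mod 340 = 239 (at t = 14), with b = -47.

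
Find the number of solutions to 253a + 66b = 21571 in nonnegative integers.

15

gcd(253, 66) = 11  (253 = 3×66 + 55, 66 = 1×55 + 11, 55 = 5×11).
Back-substituting, 253×(-1) + 66×(4) = 11.
Scale by 1961: one solution is (-1961, 7844). Reduce a mod 6: (1, 323).
General: a = 1 + 6t, b = 323 - 23t.
a ≥ 0 ⇒ t ≥ 0; b ≥ 0 ⇒ t ≤ 14. So t ∈ [0, 14]: 15 solutions.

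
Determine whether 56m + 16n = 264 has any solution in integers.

gcd(56, 16) = 8  (56 = 3*16 + 8, 16 = 2*8).
8 divides 264, so integer solutions exist.

yes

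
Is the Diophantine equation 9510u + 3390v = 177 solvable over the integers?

no

gcd(9510, 3390) = 30  (9510 = 2*3390 + 2730, 3390 = 1*2730 + 660, 2730 = 4*660 + 90, 660 = 7*90 + 30, 90 = 3*30).
30 does not divide 177 (remainder 27), so no integer solutions.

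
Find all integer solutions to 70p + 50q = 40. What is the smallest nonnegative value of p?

2

gcd(70, 50) = 10  (70 = 1*50 + 20, 50 = 2*20 + 10, 20 = 2*10).
10 divides 40, so solutions exist.
Back-substituting, 70*(-2) + 50*(3) = 10.
Scale by 40/10 = 4: (p₀, q₀) = (-8, 12).
General solution: p = -8 + 5t, q = 12 - 7t for integer t.
p ≥ 0: smallest is -8 mod 5 = 2 (at t = 2), with q = -2.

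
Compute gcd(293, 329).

1

gcd(329, 293):
  329 = 1×293 + 36
  293 = 8×36 + 5
  36 = 7×5 + 1
  5 = 5×1
so gcd(329, 293) = 1.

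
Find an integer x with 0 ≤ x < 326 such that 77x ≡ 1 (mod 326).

199

gcd(326, 77):
  326 = 4·77 + 18
  77 = 4·18 + 5
  18 = 3·5 + 3
  5 = 1·3 + 2
  3 = 1·2 + 1
  2 = 2·1
so gcd(326, 77) = 1.
Back-substitute for Bézout coefficients:
  1 = 3 - 1·2
  ... = 77·(-127) + 326·(30)
So 77·-127 ≡ 1 (mod 326), and -127 mod 326 = 199.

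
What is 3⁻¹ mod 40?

27

gcd(40, 3):
  40 = 13×3 + 1
  3 = 3×1
so gcd(40, 3) = 1.
Back-substitute for Bézout coefficients:
  1 = 40 - 13×3
  ... = 3×(-13) + 40×(1)
So 3×-13 ≡ 1 (mod 40), and -13 mod 40 = 27.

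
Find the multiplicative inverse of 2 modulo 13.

7

gcd(13, 2) = 1  (13 = 6·2 + 1, 2 = 2·1).
Back-substituting, 2·(-6) + 13·(1) = 1.
So 2·-6 ≡ 1 (mod 13), and -6 mod 13 = 7.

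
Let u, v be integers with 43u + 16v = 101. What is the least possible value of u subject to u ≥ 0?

gcd(43, 16):
  43 = 2×16 + 11
  16 = 1×11 + 5
  11 = 2×5 + 1
  5 = 5×1
so gcd(43, 16) = 1.
1 divides 101, so solutions exist.
Back-substitute for Bézout coefficients:
  1 = 11 - 2×5
  ... = 43×(3) + 16×(-8)
Scale by 101/1 = 101: (u₀, v₀) = (303, -808).
General solution: u = 303 + 16t, v = -808 - 43t for integer t.
u ≥ 0: smallest is 303 mod 16 = 15 (at t = -18), with v = -34.

15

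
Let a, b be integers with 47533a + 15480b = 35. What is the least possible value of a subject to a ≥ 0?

3215

gcd(47533, 15480):
  47533 = 3*15480 + 1093
  15480 = 14*1093 + 178
  1093 = 6*178 + 25
  178 = 7*25 + 3
  25 = 8*3 + 1
  3 = 3*1
so gcd(47533, 15480) = 1.
1 divides 35, so solutions exist.
Back-substitute for Bézout coefficients:
  1 = 25 - 8*3
  ... = 47533*(4957) + 15480*(-15221)
Scale by 35/1 = 35: (a₀, b₀) = (173495, -532735).
General solution: a = 173495 + 15480t, b = -532735 - 47533t for integer t.
a ≥ 0: smallest is 173495 mod 15480 = 3215 (at t = -11), with b = -9872.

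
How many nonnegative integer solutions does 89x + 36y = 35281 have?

11

gcd(89, 36) = 1.
By Bézout, 89*(17) + 36*(-42) = 1.
One solution: (17, 938).
General: x = 17 + 36t, y = 938 - 89t.
x ≥ 0 ⇒ t ≥ 0; y ≥ 0 ⇒ t ≤ 10. So t ∈ [0, 10]: 11 solutions.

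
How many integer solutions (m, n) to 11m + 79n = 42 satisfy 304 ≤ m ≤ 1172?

gcd(79, 11):
  79 = 7*11 + 2
  11 = 5*2 + 1
  2 = 2*1
so gcd(79, 11) = 1.
Back-substitute for Bézout coefficients:
  1 = 11 - 5*2
  ... = 11*(36) + 79*(-5)
Scale by 42: particular solution (1512, -210); reduce m mod 79: (11, -1).
General solution: m = 11 + 79t, n = -1 - 11t for integer t.
304 ≤ 11 + 79t ≤ 1172 gives t ∈ [4, 14], which is 11 values.

11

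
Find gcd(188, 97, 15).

gcd(188, 97):
  188 = 1·97 + 91
  97 = 1·91 + 6
  91 = 15·6 + 1
  6 = 6·1
so gcd(188, 97) = 1.
gcd(1, 15) = 1.

1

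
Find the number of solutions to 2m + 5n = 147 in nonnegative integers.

gcd(5, 2):
  5 = 2×2 + 1
  2 = 2×1
so gcd(5, 2) = 1.
Back-substitute for Bézout coefficients:
  1 = 5 - 2×2
  ... = 2×(-2) + 5×(1)
Scale by 147: one solution is (-294, 147). Reduce m mod 5: (1, 29).
General: m = 1 + 5t, n = 29 - 2t.
m ≥ 0 ⇒ t ≥ 0; n ≥ 0 ⇒ t ≤ 14. So t ∈ [0, 14]: 15 solutions.

15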